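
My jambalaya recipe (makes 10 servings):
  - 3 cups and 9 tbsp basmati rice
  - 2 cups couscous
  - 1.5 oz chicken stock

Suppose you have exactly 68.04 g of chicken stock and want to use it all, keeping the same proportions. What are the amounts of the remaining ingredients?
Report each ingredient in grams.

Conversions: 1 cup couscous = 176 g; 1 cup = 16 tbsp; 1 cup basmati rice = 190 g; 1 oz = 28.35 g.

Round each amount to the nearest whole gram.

basmati rice: 1083 g; couscous: 563 g

The original recipe has 42.525 g of chicken stock, so the scaling factor is 68.04 ÷ 42.525 = 8/5 = 1.6.
basmati rice: (3 cup + 9 tbsp = 3.5625 cup) × 8/5 × 190 g/cup = 1083 g
couscous: 2 cup × 8/5 × 176 g/cup ≈ 563 g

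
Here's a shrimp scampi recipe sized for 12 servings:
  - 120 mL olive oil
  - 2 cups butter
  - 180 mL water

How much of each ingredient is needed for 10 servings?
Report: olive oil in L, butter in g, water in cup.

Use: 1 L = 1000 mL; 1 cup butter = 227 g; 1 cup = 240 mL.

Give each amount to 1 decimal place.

Scaling factor: 10/12 = 5/6.
olive oil: 120 mL × 5/6 ÷ 1000 mL/L = 0.1 L
butter: 2 cup × 5/6 × 227 g/cup ≈ 378.3 g
water: 180 mL × 5/6 ÷ 240 mL/cup ≈ 0.6 cup

olive oil: 0.1 L; butter: 378.3 g; water: 0.6 cup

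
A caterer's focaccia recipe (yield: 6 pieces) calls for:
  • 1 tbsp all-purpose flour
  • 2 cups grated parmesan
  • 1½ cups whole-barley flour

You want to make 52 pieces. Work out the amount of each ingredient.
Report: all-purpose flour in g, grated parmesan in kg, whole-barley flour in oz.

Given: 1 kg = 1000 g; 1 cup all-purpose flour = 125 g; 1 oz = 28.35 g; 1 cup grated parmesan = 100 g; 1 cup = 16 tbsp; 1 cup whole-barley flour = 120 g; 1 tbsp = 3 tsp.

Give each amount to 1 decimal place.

Scaling factor: 52/6 = 26/3.
all-purpose flour: 1 tbsp × 26/3 ÷ 16 tbsp/cup × 125 g/cup ≈ 67.7 g
grated parmesan: 2 cup × 26/3 × 100 g/cup ÷ 1000 g/kg ≈ 1.7 kg
whole-barley flour: 1.5 cup × 26/3 × 120 g/cup ÷ 28.35 g/oz ≈ 55.0 oz

all-purpose flour: 67.7 g; grated parmesan: 1.7 kg; whole-barley flour: 55.0 oz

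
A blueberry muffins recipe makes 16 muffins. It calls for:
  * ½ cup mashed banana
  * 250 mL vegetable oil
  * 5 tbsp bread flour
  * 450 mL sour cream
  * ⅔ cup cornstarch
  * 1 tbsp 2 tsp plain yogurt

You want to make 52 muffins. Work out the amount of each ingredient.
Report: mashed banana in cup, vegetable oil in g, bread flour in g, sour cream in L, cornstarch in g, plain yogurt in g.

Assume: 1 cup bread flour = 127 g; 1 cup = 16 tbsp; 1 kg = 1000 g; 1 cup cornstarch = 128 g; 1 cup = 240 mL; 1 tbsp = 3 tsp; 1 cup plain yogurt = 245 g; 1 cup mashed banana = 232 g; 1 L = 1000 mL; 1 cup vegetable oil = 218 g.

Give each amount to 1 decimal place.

Scaling factor: 52/16 = 13/4 = 3.25.
mashed banana: 0.5 cup × 13/4 ≈ 1.6 cup
vegetable oil: 250 mL × 13/4 ÷ 240 mL/cup × 218 g/cup ≈ 738.0 g
bread flour: 5 tbsp × 13/4 ÷ 16 tbsp/cup × 127 g/cup ≈ 129.0 g
sour cream: 450 mL × 13/4 ÷ 1000 mL/L ≈ 1.5 L
cornstarch: 2/3 cup × 13/4 × 128 g/cup ≈ 277.3 g
plain yogurt: (1 tbsp + 2 tsp = 5/3 tbsp) × 13/4 ÷ 16 tbsp/cup × 245 g/cup ≈ 82.9 g

mashed banana: 1.6 cup; vegetable oil: 738.0 g; bread flour: 129.0 g; sour cream: 1.5 L; cornstarch: 277.3 g; plain yogurt: 82.9 g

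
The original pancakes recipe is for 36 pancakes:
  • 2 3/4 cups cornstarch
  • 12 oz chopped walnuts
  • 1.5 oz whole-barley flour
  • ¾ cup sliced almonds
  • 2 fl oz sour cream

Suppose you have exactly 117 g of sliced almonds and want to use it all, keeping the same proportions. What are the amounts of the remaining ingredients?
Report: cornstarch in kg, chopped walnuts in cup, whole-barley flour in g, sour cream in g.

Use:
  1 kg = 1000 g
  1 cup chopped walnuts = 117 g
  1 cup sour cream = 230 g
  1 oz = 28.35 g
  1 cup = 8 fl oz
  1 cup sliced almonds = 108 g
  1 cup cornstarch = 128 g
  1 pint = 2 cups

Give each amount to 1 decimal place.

cornstarch: 0.5 kg; chopped walnuts: 4.2 cup; whole-barley flour: 61.4 g; sour cream: 83.1 g

The original recipe has 81 g of sliced almonds, so the scaling factor is 117 ÷ 81 = 13/9.
cornstarch: 2.75 cup × 13/9 × 128 g/cup ÷ 1000 g/kg ≈ 0.5 kg
chopped walnuts: 12 oz × 13/9 × 28.35 g/oz ÷ 117 g/cup = 4.2 cup
whole-barley flour: 1.5 oz × 13/9 × 28.35 g/oz ≈ 61.4 g
sour cream: 2 fl oz × 13/9 ÷ 8 fl oz/cup × 230 g/cup ≈ 83.1 g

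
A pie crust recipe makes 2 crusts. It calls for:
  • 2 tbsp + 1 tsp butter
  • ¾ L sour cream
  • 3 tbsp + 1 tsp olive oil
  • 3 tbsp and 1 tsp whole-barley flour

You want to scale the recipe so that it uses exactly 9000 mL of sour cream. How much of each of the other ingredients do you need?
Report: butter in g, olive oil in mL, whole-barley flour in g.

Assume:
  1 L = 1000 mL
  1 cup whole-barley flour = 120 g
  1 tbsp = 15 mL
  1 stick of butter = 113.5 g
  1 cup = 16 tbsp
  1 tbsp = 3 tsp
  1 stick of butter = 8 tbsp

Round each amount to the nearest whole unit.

The original recipe has 750 mL of sour cream, so the scaling factor is 9000 ÷ 750 = 12.
butter: (2 tbsp + 1 tsp = 7/3 tbsp) × 12 ÷ 8 tbsp/stick × 113.5 g/stick ≈ 397 g
olive oil: (3 tbsp + 1 tsp = 10/3 tbsp) × 12 × 15 mL/tbsp = 600 mL
whole-barley flour: (3 tbsp + 1 tsp = 10/3 tbsp) × 12 ÷ 16 tbsp/cup × 120 g/cup = 300 g

butter: 397 g; olive oil: 600 mL; whole-barley flour: 300 g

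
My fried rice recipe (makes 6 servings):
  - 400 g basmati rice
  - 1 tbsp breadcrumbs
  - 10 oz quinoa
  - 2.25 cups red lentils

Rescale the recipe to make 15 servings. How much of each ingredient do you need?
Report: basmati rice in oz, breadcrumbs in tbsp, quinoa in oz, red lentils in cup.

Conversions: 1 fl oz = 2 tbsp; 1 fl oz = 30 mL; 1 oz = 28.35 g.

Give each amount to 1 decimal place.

Scaling factor: 15/6 = 5/2 = 2.5.
basmati rice: 400 g × 5/2 ÷ 28.35 g/oz ≈ 35.3 oz
breadcrumbs: 1 tbsp × 5/2 = 2.5 tbsp
quinoa: 10 oz × 5/2 = 25.0 oz
red lentils: 2.25 cup × 5/2 ≈ 5.6 cup

basmati rice: 35.3 oz; breadcrumbs: 2.5 tbsp; quinoa: 25.0 oz; red lentils: 5.6 cup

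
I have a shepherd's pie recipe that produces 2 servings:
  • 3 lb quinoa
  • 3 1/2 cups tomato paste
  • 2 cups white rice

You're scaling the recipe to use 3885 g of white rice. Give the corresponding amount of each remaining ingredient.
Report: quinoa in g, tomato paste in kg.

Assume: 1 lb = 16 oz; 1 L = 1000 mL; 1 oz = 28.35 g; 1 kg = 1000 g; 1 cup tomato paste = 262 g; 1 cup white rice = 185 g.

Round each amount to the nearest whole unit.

The original recipe has 370 g of white rice, so the scaling factor is 3885 ÷ 370 = 21/2 = 10.5.
quinoa: 3 lb × 21/2 × 16 oz/lb × 28.35 g/oz ≈ 14288 g
tomato paste: 3.5 cup × 21/2 × 262 g/cup ÷ 1000 g/kg ≈ 10 kg

quinoa: 14288 g; tomato paste: 10 kg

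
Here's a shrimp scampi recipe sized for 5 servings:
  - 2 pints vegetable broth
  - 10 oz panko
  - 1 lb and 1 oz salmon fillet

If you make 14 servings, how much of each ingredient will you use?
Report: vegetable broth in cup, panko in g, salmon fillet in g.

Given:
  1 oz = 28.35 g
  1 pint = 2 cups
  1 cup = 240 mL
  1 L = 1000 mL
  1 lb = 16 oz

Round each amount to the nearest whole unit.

vegetable broth: 11 cup; panko: 794 g; salmon fillet: 1349 g

Scaling factor: 14/5 = 2.8.
vegetable broth: 2 pint × 14/5 × 2 cup/pint ≈ 11 cup
panko: 10 oz × 14/5 × 28.35 g/oz ≈ 794 g
salmon fillet: (1 lb + 1 oz = 1.0625 lb) × 14/5 × 16 oz/lb × 28.35 g/oz ≈ 1349 g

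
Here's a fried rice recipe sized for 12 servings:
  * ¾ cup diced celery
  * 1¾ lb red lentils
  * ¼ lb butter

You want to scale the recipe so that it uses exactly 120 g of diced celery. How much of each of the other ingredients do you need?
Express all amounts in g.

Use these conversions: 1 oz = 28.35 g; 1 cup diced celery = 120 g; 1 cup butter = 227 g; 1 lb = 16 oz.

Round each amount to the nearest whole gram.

The original recipe has 90 g of diced celery, so the scaling factor is 120 ÷ 90 = 4/3.
red lentils: 1.75 lb × 4/3 × 16 oz/lb × 28.35 g/oz ≈ 1058 g
butter: 0.25 lb × 4/3 × 16 oz/lb × 28.35 g/oz ≈ 151 g

red lentils: 1058 g; butter: 151 g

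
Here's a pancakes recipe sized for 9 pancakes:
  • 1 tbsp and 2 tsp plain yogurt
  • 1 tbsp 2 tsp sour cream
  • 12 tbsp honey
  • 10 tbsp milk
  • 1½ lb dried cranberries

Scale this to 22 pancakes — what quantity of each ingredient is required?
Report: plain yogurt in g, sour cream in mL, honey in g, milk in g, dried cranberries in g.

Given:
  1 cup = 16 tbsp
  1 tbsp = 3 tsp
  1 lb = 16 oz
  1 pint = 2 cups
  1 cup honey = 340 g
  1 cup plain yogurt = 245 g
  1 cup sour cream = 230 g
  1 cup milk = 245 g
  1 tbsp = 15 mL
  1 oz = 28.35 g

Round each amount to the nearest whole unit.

Scaling factor: 22/9.
plain yogurt: (1 tbsp + 2 tsp = 5/3 tbsp) × 22/9 ÷ 16 tbsp/cup × 245 g/cup ≈ 62 g
sour cream: (1 tbsp + 2 tsp = 5/3 tbsp) × 22/9 × 15 mL/tbsp ≈ 61 mL
honey: 12 tbsp × 22/9 ÷ 16 tbsp/cup × 340 g/cup ≈ 623 g
milk: 10 tbsp × 22/9 ÷ 16 tbsp/cup × 245 g/cup ≈ 374 g
dried cranberries: 1.5 lb × 22/9 × 16 oz/lb × 28.35 g/oz ≈ 1663 g

plain yogurt: 62 g; sour cream: 61 mL; honey: 623 g; milk: 374 g; dried cranberries: 1663 g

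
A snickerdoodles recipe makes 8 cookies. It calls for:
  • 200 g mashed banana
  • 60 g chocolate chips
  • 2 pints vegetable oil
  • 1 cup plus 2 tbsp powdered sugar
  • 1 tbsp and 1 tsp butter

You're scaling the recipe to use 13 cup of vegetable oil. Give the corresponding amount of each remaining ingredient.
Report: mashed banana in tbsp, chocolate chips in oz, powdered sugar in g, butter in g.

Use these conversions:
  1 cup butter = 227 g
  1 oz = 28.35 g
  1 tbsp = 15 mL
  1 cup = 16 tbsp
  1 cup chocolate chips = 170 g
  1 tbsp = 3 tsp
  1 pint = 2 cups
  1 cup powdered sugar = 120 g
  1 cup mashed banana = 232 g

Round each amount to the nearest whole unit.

The original recipe has 4 cup of vegetable oil, so the scaling factor is 13 ÷ 4 = 13/4 = 3.25.
mashed banana: 200 g × 13/4 ÷ 232 g/cup × 16 tbsp/cup ≈ 45 tbsp
chocolate chips: 60 g × 13/4 ÷ 28.35 g/oz ≈ 7 oz
powdered sugar: (1 cup + 2 tbsp = 1.125 cup) × 13/4 × 120 g/cup ≈ 439 g
butter: (1 tbsp + 1 tsp = 4/3 tbsp) × 13/4 ÷ 16 tbsp/cup × 227 g/cup ≈ 61 g

mashed banana: 45 tbsp; chocolate chips: 7 oz; powdered sugar: 439 g; butter: 61 g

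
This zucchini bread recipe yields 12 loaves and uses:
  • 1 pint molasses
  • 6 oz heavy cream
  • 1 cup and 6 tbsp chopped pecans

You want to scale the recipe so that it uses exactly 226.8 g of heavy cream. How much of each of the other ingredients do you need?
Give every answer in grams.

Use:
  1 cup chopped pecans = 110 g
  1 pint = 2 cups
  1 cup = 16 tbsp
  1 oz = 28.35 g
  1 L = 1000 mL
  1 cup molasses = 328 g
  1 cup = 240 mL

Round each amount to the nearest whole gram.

molasses: 875 g; chopped pecans: 202 g

The original recipe has 170.1 g of heavy cream, so the scaling factor is 226.8 ÷ 170.1 = 4/3.
molasses: 1 pint × 4/3 × 2 cup/pint × 328 g/cup ≈ 875 g
chopped pecans: (1 cup + 6 tbsp = 1.375 cup) × 4/3 × 110 g/cup ≈ 202 g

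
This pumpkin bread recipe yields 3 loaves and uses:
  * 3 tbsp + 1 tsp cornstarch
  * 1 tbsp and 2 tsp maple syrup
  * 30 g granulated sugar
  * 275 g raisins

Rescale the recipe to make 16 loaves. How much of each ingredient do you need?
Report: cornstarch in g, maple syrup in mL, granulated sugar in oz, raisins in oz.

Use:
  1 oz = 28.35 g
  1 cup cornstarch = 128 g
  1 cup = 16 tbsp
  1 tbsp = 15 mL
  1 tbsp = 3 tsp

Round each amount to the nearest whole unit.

cornstarch: 142 g; maple syrup: 133 mL; granulated sugar: 6 oz; raisins: 52 oz

Scaling factor: 16/3.
cornstarch: (3 tbsp + 1 tsp = 10/3 tbsp) × 16/3 ÷ 16 tbsp/cup × 128 g/cup ≈ 142 g
maple syrup: (1 tbsp + 2 tsp = 5/3 tbsp) × 16/3 × 15 mL/tbsp ≈ 133 mL
granulated sugar: 30 g × 16/3 ÷ 28.35 g/oz ≈ 6 oz
raisins: 275 g × 16/3 ÷ 28.35 g/oz ≈ 52 oz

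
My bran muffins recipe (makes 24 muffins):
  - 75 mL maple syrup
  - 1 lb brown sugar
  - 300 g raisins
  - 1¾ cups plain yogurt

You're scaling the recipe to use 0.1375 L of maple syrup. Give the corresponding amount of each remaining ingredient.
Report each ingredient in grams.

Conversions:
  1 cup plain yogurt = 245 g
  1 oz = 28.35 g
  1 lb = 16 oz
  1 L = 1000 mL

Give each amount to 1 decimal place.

brown sugar: 831.6 g; raisins: 550.0 g; plain yogurt: 786.0 g

The original recipe has 0.075 L of maple syrup, so the scaling factor is 0.1375 ÷ 0.075 = 11/6.
brown sugar: 1 lb × 11/6 × 16 oz/lb × 28.35 g/oz = 831.6 g
raisins: 300 g × 11/6 = 550.0 g
plain yogurt: 1.75 cup × 11/6 × 245 g/cup ≈ 786.0 g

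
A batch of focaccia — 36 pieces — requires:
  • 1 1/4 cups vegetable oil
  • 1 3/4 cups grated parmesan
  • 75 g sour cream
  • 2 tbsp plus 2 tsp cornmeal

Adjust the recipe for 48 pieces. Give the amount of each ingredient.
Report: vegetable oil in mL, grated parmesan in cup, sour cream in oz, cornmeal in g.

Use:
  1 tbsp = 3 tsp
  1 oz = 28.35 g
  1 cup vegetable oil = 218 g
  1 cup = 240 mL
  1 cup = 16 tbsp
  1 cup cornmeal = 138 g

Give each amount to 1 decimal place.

Scaling factor: 48/36 = 4/3.
vegetable oil: 1.25 cup × 4/3 × 240 mL/cup = 400.0 mL
grated parmesan: 1.75 cup × 4/3 ≈ 2.3 cup
sour cream: 75 g × 4/3 ÷ 28.35 g/oz ≈ 3.5 oz
cornmeal: (2 tbsp + 2 tsp = 8/3 tbsp) × 4/3 ÷ 16 tbsp/cup × 138 g/cup ≈ 30.7 g

vegetable oil: 400.0 mL; grated parmesan: 2.3 cup; sour cream: 3.5 oz; cornmeal: 30.7 g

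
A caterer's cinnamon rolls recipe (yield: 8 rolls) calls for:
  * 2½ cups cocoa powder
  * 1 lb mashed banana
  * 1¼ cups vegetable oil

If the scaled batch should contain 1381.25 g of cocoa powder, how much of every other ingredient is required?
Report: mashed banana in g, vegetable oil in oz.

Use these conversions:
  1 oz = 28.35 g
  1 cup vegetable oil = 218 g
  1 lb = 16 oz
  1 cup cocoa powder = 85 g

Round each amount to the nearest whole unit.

The original recipe has 212.5 g of cocoa powder, so the scaling factor is 1381.25 ÷ 212.5 = 13/2 = 6.5.
mashed banana: 1 lb × 13/2 × 16 oz/lb × 28.35 g/oz ≈ 2948 g
vegetable oil: 1.25 cup × 13/2 × 218 g/cup ÷ 28.35 g/oz ≈ 62 oz

mashed banana: 2948 g; vegetable oil: 62 oz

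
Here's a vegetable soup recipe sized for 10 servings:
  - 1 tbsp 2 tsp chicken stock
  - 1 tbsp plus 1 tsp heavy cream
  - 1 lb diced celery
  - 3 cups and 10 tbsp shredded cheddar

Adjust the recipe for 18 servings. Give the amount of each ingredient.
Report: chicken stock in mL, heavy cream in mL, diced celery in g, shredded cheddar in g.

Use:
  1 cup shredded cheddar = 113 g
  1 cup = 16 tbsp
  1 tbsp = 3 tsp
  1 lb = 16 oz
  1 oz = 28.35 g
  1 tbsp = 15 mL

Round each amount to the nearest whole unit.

chicken stock: 45 mL; heavy cream: 36 mL; diced celery: 816 g; shredded cheddar: 737 g

Scaling factor: 18/10 = 9/5 = 1.8.
chicken stock: (1 tbsp + 2 tsp = 5/3 tbsp) × 9/5 × 15 mL/tbsp = 45 mL
heavy cream: (1 tbsp + 1 tsp = 4/3 tbsp) × 9/5 × 15 mL/tbsp = 36 mL
diced celery: 1 lb × 9/5 × 16 oz/lb × 28.35 g/oz ≈ 816 g
shredded cheddar: (3 cup + 10 tbsp = 3.625 cup) × 9/5 × 113 g/cup ≈ 737 g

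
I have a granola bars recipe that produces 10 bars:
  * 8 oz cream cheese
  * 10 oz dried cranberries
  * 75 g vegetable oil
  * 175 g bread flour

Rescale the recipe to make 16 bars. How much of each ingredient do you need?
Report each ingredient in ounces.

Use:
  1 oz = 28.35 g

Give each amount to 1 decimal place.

Scaling factor: 16/10 = 8/5 = 1.6.
cream cheese: 8 oz × 8/5 = 12.8 oz
dried cranberries: 10 oz × 8/5 = 16.0 oz
vegetable oil: 75 g × 8/5 ÷ 28.35 g/oz ≈ 4.2 oz
bread flour: 175 g × 8/5 ÷ 28.35 g/oz ≈ 9.9 oz

cream cheese: 12.8 oz; dried cranberries: 16.0 oz; vegetable oil: 4.2 oz; bread flour: 9.9 oz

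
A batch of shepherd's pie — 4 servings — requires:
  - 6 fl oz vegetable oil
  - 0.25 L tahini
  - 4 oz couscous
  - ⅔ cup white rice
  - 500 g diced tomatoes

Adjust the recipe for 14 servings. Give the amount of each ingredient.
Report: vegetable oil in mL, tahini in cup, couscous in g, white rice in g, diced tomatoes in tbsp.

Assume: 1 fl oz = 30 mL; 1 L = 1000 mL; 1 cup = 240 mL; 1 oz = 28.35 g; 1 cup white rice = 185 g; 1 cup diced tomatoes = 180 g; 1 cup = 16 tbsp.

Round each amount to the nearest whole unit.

Scaling factor: 14/4 = 7/2 = 3.5.
vegetable oil: 6 fl oz × 7/2 × 30 mL/fl oz = 630 mL
tahini: 0.25 L × 7/2 × 1000 mL/L ÷ 240 mL/cup ≈ 4 cup
couscous: 4 oz × 7/2 × 28.35 g/oz ≈ 397 g
white rice: 2/3 cup × 7/2 × 185 g/cup ≈ 432 g
diced tomatoes: 500 g × 7/2 ÷ 180 g/cup × 16 tbsp/cup ≈ 156 tbsp

vegetable oil: 630 mL; tahini: 4 cup; couscous: 397 g; white rice: 432 g; diced tomatoes: 156 tbsp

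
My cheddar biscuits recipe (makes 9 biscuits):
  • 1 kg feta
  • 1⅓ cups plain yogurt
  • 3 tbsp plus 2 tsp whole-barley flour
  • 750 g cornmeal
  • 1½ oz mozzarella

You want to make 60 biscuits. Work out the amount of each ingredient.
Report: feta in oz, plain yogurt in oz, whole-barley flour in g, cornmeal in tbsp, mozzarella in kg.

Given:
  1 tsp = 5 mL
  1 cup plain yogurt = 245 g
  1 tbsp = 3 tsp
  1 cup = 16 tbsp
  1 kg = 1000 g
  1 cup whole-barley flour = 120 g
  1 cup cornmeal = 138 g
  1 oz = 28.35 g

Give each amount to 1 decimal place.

Scaling factor: 60/9 = 20/3.
feta: 1 kg × 20/3 × 1000 g/kg ÷ 28.35 g/oz ≈ 235.2 oz
plain yogurt: 4/3 cup × 20/3 × 245 g/cup ÷ 28.35 g/oz ≈ 76.8 oz
whole-barley flour: (3 tbsp + 2 tsp = 11/3 tbsp) × 20/3 ÷ 16 tbsp/cup × 120 g/cup ≈ 183.3 g
cornmeal: 750 g × 20/3 ÷ 138 g/cup × 16 tbsp/cup ≈ 579.7 tbsp
mozzarella: 1.5 oz × 20/3 × 28.35 g/oz ÷ 1000 g/kg ≈ 0.3 kg

feta: 235.2 oz; plain yogurt: 76.8 oz; whole-barley flour: 183.3 g; cornmeal: 579.7 tbsp; mozzarella: 0.3 kg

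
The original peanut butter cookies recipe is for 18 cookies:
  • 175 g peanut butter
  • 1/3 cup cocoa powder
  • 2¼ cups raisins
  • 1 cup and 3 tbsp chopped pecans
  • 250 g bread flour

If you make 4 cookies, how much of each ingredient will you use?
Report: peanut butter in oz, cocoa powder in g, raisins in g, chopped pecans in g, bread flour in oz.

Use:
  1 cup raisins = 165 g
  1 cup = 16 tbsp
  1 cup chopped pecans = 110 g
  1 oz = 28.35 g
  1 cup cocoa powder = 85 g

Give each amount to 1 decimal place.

peanut butter: 1.4 oz; cocoa powder: 6.3 g; raisins: 82.5 g; chopped pecans: 29.0 g; bread flour: 2.0 oz

Scaling factor: 4/18 = 2/9.
peanut butter: 175 g × 2/9 ÷ 28.35 g/oz ≈ 1.4 oz
cocoa powder: 1/3 cup × 2/9 × 85 g/cup ≈ 6.3 g
raisins: 2.25 cup × 2/9 × 165 g/cup = 82.5 g
chopped pecans: (1 cup + 3 tbsp = 1.1875 cup) × 2/9 × 110 g/cup ≈ 29.0 g
bread flour: 250 g × 2/9 ÷ 28.35 g/oz ≈ 2.0 oz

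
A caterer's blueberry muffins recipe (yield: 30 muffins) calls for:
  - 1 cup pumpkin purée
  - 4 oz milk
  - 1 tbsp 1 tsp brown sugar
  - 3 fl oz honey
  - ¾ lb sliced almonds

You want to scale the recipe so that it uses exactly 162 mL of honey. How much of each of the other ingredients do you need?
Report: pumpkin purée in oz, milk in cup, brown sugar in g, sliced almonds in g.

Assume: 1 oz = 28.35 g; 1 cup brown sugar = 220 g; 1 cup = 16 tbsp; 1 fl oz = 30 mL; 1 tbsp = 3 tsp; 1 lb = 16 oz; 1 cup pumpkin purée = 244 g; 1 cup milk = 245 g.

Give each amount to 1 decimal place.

The original recipe has 90 mL of honey, so the scaling factor is 162 ÷ 90 = 9/5 = 1.8.
pumpkin purée: 1 cup × 9/5 × 244 g/cup ÷ 28.35 g/oz ≈ 15.5 oz
milk: 4 oz × 9/5 × 28.35 g/oz ÷ 245 g/cup ≈ 0.8 cup
brown sugar: (1 tbsp + 1 tsp = 4/3 tbsp) × 9/5 ÷ 16 tbsp/cup × 220 g/cup = 33.0 g
sliced almonds: 0.75 lb × 9/5 × 16 oz/lb × 28.35 g/oz ≈ 612.4 g

pumpkin purée: 15.5 oz; milk: 0.8 cup; brown sugar: 33.0 g; sliced almonds: 612.4 g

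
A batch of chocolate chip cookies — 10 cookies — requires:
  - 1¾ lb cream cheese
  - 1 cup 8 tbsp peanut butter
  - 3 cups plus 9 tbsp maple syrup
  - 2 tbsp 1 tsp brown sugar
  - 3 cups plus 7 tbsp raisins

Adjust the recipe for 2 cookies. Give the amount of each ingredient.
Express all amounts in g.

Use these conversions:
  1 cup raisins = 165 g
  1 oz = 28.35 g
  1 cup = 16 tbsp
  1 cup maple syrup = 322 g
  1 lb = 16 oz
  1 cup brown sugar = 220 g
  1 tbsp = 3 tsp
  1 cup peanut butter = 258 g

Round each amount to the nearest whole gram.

cream cheese: 159 g; peanut butter: 77 g; maple syrup: 229 g; brown sugar: 6 g; raisins: 113 g

Scaling factor: 2/10 = 1/5 = 0.2.
cream cheese: 1.75 lb × 1/5 × 16 oz/lb × 28.35 g/oz ≈ 159 g
peanut butter: (1 cup + 8 tbsp = 1.5 cup) × 1/5 × 258 g/cup ≈ 77 g
maple syrup: (3 cup + 9 tbsp = 3.5625 cup) × 1/5 × 322 g/cup ≈ 229 g
brown sugar: (2 tbsp + 1 tsp = 7/3 tbsp) × 1/5 ÷ 16 tbsp/cup × 220 g/cup ≈ 6 g
raisins: (3 cup + 7 tbsp = 3.4375 cup) × 1/5 × 165 g/cup ≈ 113 g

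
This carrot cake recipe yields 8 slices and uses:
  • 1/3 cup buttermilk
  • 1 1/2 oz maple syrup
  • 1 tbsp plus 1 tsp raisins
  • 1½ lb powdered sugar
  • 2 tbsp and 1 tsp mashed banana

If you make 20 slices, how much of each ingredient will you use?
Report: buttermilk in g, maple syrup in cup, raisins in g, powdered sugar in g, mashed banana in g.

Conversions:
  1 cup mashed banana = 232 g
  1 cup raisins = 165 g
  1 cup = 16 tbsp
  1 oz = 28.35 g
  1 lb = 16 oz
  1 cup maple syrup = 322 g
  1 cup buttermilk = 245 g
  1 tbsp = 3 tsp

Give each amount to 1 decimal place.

buttermilk: 204.2 g; maple syrup: 0.3 cup; raisins: 34.4 g; powdered sugar: 1701.0 g; mashed banana: 84.6 g

Scaling factor: 20/8 = 5/2 = 2.5.
buttermilk: 1/3 cup × 5/2 × 245 g/cup ≈ 204.2 g
maple syrup: 1.5 oz × 5/2 × 28.35 g/oz ÷ 322 g/cup ≈ 0.3 cup
raisins: (1 tbsp + 1 tsp = 4/3 tbsp) × 5/2 ÷ 16 tbsp/cup × 165 g/cup ≈ 34.4 g
powdered sugar: 1.5 lb × 5/2 × 16 oz/lb × 28.35 g/oz = 1701.0 g
mashed banana: (2 tbsp + 1 tsp = 7/3 tbsp) × 5/2 ÷ 16 tbsp/cup × 232 g/cup ≈ 84.6 g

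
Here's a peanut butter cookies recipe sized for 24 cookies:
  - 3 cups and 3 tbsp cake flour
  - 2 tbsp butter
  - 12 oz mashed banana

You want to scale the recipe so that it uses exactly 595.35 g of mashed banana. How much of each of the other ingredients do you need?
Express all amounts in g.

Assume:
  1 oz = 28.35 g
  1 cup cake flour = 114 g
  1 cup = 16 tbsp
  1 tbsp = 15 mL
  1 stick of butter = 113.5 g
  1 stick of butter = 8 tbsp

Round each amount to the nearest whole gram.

The original recipe has 340.2 g of mashed banana, so the scaling factor is 595.35 ÷ 340.2 = 7/4 = 1.75.
cake flour: (3 cup + 3 tbsp = 3.1875 cup) × 7/4 × 114 g/cup ≈ 636 g
butter: 2 tbsp × 7/4 ÷ 8 tbsp/stick × 113.5 g/stick ≈ 50 g

cake flour: 636 g; butter: 50 g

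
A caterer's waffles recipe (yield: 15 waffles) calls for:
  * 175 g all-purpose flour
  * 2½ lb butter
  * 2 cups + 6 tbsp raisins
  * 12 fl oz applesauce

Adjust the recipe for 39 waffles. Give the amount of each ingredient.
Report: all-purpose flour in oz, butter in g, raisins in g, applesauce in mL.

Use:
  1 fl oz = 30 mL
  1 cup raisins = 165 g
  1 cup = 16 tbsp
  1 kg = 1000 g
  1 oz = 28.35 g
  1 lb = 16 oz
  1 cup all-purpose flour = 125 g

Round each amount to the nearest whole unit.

all-purpose flour: 16 oz; butter: 2948 g; raisins: 1019 g; applesauce: 936 mL

Scaling factor: 39/15 = 13/5 = 2.6.
all-purpose flour: 175 g × 13/5 ÷ 28.35 g/oz ≈ 16 oz
butter: 2.5 lb × 13/5 × 16 oz/lb × 28.35 g/oz ≈ 2948 g
raisins: (2 cup + 6 tbsp = 2.375 cup) × 13/5 × 165 g/cup ≈ 1019 g
applesauce: 12 fl oz × 13/5 × 30 mL/fl oz = 936 mL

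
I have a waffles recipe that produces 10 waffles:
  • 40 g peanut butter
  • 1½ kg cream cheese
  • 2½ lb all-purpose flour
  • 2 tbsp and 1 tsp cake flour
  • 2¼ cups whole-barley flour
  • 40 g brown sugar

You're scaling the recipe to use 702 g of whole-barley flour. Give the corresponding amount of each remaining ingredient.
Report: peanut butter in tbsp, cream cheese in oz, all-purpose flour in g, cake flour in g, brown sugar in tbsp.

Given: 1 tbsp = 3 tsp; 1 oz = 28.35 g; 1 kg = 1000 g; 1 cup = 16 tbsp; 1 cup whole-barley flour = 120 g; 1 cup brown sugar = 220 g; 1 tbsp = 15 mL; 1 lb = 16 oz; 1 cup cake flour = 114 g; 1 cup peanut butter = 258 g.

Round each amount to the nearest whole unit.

The original recipe has 270 g of whole-barley flour, so the scaling factor is 702 ÷ 270 = 13/5 = 2.6.
peanut butter: 40 g × 13/5 ÷ 258 g/cup × 16 tbsp/cup ≈ 6 tbsp
cream cheese: 1.5 kg × 13/5 × 1000 g/kg ÷ 28.35 g/oz ≈ 138 oz
all-purpose flour: 2.5 lb × 13/5 × 16 oz/lb × 28.35 g/oz ≈ 2948 g
cake flour: (2 tbsp + 1 tsp = 7/3 tbsp) × 13/5 ÷ 16 tbsp/cup × 114 g/cup ≈ 43 g
brown sugar: 40 g × 13/5 ÷ 220 g/cup × 16 tbsp/cup ≈ 8 tbsp

peanut butter: 6 tbsp; cream cheese: 138 oz; all-purpose flour: 2948 g; cake flour: 43 g; brown sugar: 8 tbsp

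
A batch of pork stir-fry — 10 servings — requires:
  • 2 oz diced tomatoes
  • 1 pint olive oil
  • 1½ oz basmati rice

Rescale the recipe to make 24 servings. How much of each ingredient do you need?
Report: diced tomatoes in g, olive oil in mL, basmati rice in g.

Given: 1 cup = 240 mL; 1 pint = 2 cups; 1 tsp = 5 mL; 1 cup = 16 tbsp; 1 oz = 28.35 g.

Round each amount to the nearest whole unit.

Scaling factor: 24/10 = 12/5 = 2.4.
diced tomatoes: 2 oz × 12/5 × 28.35 g/oz ≈ 136 g
olive oil: 1 pint × 12/5 × 2 cup/pint × 240 mL/cup = 1152 mL
basmati rice: 1.5 oz × 12/5 × 28.35 g/oz ≈ 102 g

diced tomatoes: 136 g; olive oil: 1152 mL; basmati rice: 102 g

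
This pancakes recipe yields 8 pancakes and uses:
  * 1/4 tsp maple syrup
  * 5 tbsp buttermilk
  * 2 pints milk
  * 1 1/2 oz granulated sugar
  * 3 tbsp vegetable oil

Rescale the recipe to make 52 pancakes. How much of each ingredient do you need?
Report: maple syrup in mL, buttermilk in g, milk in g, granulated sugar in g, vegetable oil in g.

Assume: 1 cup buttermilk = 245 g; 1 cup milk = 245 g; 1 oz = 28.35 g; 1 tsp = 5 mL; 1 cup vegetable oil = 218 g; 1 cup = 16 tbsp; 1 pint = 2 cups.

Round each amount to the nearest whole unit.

maple syrup: 8 mL; buttermilk: 498 g; milk: 6370 g; granulated sugar: 276 g; vegetable oil: 266 g

Scaling factor: 52/8 = 13/2 = 6.5.
maple syrup: 0.25 tsp × 13/2 × 5 mL/tsp ≈ 8 mL
buttermilk: 5 tbsp × 13/2 ÷ 16 tbsp/cup × 245 g/cup ≈ 498 g
milk: 2 pint × 13/2 × 2 cup/pint × 245 g/cup = 6370 g
granulated sugar: 1.5 oz × 13/2 × 28.35 g/oz ≈ 276 g
vegetable oil: 3 tbsp × 13/2 ÷ 16 tbsp/cup × 218 g/cup ≈ 266 g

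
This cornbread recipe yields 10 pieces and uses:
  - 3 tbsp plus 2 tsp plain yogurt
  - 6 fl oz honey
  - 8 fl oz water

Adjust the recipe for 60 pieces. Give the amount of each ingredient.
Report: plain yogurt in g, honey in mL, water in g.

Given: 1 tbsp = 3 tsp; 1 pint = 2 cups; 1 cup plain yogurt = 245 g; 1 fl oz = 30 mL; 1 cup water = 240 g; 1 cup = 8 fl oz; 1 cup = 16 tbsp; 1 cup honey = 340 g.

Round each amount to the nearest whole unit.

plain yogurt: 337 g; honey: 1080 mL; water: 1440 g

Scaling factor: 60/10 = 6.
plain yogurt: (3 tbsp + 2 tsp = 11/3 tbsp) × 6 ÷ 16 tbsp/cup × 245 g/cup ≈ 337 g
honey: 6 fl oz × 6 × 30 mL/fl oz = 1080 mL
water: 8 fl oz × 6 ÷ 8 fl oz/cup × 240 g/cup = 1440 g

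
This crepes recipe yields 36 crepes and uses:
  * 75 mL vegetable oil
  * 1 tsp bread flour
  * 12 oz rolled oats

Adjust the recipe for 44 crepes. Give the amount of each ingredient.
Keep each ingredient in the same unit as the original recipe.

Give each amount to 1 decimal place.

vegetable oil: 91.7 mL; bread flour: 1.2 tsp; rolled oats: 14.7 oz

Scaling factor: 44/36 = 11/9.
vegetable oil: 75 mL × 11/9 ≈ 91.7 mL
bread flour: 1 tsp × 11/9 ≈ 1.2 tsp
rolled oats: 12 oz × 11/9 ≈ 14.7 oz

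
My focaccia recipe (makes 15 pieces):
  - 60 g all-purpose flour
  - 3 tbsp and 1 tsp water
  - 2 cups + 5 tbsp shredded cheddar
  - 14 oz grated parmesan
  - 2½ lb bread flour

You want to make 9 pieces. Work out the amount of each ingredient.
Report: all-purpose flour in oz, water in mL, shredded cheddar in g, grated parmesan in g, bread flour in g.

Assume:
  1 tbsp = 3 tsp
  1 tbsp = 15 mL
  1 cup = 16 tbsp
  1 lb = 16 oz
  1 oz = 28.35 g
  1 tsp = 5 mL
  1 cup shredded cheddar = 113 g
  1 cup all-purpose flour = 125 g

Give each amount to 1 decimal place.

all-purpose flour: 1.3 oz; water: 30.0 mL; shredded cheddar: 156.8 g; grated parmesan: 238.1 g; bread flour: 680.4 g

Scaling factor: 9/15 = 3/5 = 0.6.
all-purpose flour: 60 g × 3/5 ÷ 28.35 g/oz ≈ 1.3 oz
water: (3 tbsp + 1 tsp = 10/3 tbsp) × 3/5 × 15 mL/tbsp = 30.0 mL
shredded cheddar: (2 cup + 5 tbsp = 2.3125 cup) × 3/5 × 113 g/cup ≈ 156.8 g
grated parmesan: 14 oz × 3/5 × 28.35 g/oz ≈ 238.1 g
bread flour: 2.5 lb × 3/5 × 16 oz/lb × 28.35 g/oz = 680.4 g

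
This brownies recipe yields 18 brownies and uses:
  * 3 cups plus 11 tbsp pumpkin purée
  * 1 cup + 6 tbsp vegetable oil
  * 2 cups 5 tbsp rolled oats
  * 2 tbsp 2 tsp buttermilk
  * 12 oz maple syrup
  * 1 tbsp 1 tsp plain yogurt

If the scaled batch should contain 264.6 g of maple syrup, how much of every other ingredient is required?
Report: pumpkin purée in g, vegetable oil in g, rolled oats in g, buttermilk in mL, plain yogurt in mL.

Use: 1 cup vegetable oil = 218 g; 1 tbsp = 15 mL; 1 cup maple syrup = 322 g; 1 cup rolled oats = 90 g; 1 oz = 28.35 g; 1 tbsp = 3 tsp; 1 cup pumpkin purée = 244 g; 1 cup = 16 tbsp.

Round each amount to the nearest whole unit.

The original recipe has 340.2 g of maple syrup, so the scaling factor is 264.6 ÷ 340.2 = 7/9.
pumpkin purée: (3 cup + 11 tbsp = 3.6875 cup) × 7/9 × 244 g/cup ≈ 700 g
vegetable oil: (1 cup + 6 tbsp = 1.375 cup) × 7/9 × 218 g/cup ≈ 233 g
rolled oats: (2 cup + 5 tbsp = 2.3125 cup) × 7/9 × 90 g/cup ≈ 162 g
buttermilk: (2 tbsp + 2 tsp = 8/3 tbsp) × 7/9 × 15 mL/tbsp ≈ 31 mL
plain yogurt: (1 tbsp + 1 tsp = 4/3 tbsp) × 7/9 × 15 mL/tbsp ≈ 16 mL

pumpkin purée: 700 g; vegetable oil: 233 g; rolled oats: 162 g; buttermilk: 31 mL; plain yogurt: 16 mL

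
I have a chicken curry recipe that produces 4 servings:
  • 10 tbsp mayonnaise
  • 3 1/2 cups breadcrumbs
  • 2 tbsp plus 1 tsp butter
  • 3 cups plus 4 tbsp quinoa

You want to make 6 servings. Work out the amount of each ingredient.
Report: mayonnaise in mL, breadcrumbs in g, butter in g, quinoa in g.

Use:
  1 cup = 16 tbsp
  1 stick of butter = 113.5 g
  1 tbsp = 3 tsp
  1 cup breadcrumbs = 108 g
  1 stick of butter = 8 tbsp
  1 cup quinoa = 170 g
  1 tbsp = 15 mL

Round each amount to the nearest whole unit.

Scaling factor: 6/4 = 3/2 = 1.5.
mayonnaise: 10 tbsp × 3/2 × 15 mL/tbsp = 225 mL
breadcrumbs: 3.5 cup × 3/2 × 108 g/cup = 567 g
butter: (2 tbsp + 1 tsp = 7/3 tbsp) × 3/2 ÷ 8 tbsp/stick × 113.5 g/stick ≈ 50 g
quinoa: (3 cup + 4 tbsp = 3.25 cup) × 3/2 × 170 g/cup ≈ 829 g

mayonnaise: 225 mL; breadcrumbs: 567 g; butter: 50 g; quinoa: 829 g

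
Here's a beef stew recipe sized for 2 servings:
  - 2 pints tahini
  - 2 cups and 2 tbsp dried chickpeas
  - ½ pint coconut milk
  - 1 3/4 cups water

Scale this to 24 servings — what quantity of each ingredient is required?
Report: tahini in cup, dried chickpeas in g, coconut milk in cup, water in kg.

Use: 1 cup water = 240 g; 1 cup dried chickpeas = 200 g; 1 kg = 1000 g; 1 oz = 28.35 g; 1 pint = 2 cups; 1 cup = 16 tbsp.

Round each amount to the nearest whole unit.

Scaling factor: 24/2 = 12.
tahini: 2 pint × 12 × 2 cup/pint = 48 cup
dried chickpeas: (2 cup + 2 tbsp = 2.125 cup) × 12 × 200 g/cup = 5100 g
coconut milk: 0.5 pint × 12 × 2 cup/pint = 12 cup
water: 1.75 cup × 12 × 240 g/cup ÷ 1000 g/kg ≈ 5 kg

tahini: 48 cup; dried chickpeas: 5100 g; coconut milk: 12 cup; water: 5 kg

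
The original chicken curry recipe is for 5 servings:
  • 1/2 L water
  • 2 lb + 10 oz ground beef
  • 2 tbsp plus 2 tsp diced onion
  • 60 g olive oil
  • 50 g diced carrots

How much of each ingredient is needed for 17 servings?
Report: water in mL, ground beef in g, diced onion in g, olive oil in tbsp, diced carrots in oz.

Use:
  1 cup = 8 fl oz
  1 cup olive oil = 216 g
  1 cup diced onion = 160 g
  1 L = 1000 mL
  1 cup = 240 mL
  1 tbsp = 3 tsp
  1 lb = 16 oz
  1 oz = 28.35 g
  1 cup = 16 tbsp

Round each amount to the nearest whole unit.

Scaling factor: 17/5 = 3.4.
water: 0.5 L × 17/5 × 1000 mL/L = 1700 mL
ground beef: (2 lb + 10 oz = 2.625 lb) × 17/5 × 16 oz/lb × 28.35 g/oz ≈ 4048 g
diced onion: (2 tbsp + 2 tsp = 8/3 tbsp) × 17/5 ÷ 16 tbsp/cup × 160 g/cup ≈ 91 g
olive oil: 60 g × 17/5 ÷ 216 g/cup × 16 tbsp/cup ≈ 15 tbsp
diced carrots: 50 g × 17/5 ÷ 28.35 g/oz ≈ 6 oz

water: 1700 mL; ground beef: 4048 g; diced onion: 91 g; olive oil: 15 tbsp; diced carrots: 6 oz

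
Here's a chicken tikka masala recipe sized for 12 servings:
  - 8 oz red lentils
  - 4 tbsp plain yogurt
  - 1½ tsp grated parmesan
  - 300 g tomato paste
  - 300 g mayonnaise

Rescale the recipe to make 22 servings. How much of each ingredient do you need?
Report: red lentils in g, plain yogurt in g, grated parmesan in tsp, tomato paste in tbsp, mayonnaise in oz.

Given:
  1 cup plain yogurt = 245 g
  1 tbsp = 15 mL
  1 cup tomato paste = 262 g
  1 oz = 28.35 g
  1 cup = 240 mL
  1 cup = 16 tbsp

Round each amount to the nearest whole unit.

Scaling factor: 22/12 = 11/6.
red lentils: 8 oz × 11/6 × 28.35 g/oz ≈ 416 g
plain yogurt: 4 tbsp × 11/6 ÷ 16 tbsp/cup × 245 g/cup ≈ 112 g
grated parmesan: 1.5 tsp × 11/6 ≈ 3 tsp
tomato paste: 300 g × 11/6 ÷ 262 g/cup × 16 tbsp/cup ≈ 34 tbsp
mayonnaise: 300 g × 11/6 ÷ 28.35 g/oz ≈ 19 oz

red lentils: 416 g; plain yogurt: 112 g; grated parmesan: 3 tsp; tomato paste: 34 tbsp; mayonnaise: 19 oz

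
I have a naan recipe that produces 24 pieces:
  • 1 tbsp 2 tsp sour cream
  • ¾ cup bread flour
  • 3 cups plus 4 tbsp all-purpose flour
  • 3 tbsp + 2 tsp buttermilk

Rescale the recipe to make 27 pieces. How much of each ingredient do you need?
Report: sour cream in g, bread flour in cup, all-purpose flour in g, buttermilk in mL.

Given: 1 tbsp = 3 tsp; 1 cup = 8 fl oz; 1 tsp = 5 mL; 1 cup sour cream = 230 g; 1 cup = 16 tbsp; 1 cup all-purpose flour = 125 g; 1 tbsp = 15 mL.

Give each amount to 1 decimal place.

sour cream: 27.0 g; bread flour: 0.8 cup; all-purpose flour: 457.0 g; buttermilk: 61.9 mL

Scaling factor: 27/24 = 9/8 = 1.125.
sour cream: (1 tbsp + 2 tsp = 5/3 tbsp) × 9/8 ÷ 16 tbsp/cup × 230 g/cup ≈ 27.0 g
bread flour: 0.75 cup × 9/8 ≈ 0.8 cup
all-purpose flour: (3 cup + 4 tbsp = 3.25 cup) × 9/8 × 125 g/cup ≈ 457.0 g
buttermilk: (3 tbsp + 2 tsp = 11/3 tbsp) × 9/8 × 15 mL/tbsp ≈ 61.9 mL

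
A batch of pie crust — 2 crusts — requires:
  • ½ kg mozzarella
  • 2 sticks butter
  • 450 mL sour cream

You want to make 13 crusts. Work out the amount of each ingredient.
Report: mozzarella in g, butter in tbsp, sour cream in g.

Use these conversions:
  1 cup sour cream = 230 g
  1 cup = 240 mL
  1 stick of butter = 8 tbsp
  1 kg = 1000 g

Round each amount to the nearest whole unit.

Scaling factor: 13/2 = 6.5.
mozzarella: 0.5 kg × 13/2 × 1000 g/kg = 3250 g
butter: 2 stick × 13/2 × 8 tbsp/stick = 104 tbsp
sour cream: 450 mL × 13/2 ÷ 240 mL/cup × 230 g/cup ≈ 2803 g

mozzarella: 3250 g; butter: 104 tbsp; sour cream: 2803 g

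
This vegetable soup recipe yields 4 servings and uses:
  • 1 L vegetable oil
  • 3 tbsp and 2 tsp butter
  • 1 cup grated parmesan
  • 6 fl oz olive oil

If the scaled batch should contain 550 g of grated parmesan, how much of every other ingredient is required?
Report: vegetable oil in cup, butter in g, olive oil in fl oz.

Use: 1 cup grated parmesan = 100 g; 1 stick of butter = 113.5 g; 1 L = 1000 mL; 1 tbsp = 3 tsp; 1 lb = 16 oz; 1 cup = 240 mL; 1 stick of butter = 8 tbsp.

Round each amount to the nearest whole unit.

The original recipe has 100 g of grated parmesan, so the scaling factor is 550 ÷ 100 = 11/2 = 5.5.
vegetable oil: 1 L × 11/2 × 1000 mL/L ÷ 240 mL/cup ≈ 23 cup
butter: (3 tbsp + 2 tsp = 11/3 tbsp) × 11/2 ÷ 8 tbsp/stick × 113.5 g/stick ≈ 286 g
olive oil: 6 fl oz × 11/2 = 33 fl oz

vegetable oil: 23 cup; butter: 286 g; olive oil: 33 fl oz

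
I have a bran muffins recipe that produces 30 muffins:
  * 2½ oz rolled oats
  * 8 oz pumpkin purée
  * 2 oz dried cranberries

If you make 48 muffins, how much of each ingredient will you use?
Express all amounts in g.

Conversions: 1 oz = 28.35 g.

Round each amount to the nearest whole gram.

Scaling factor: 48/30 = 8/5 = 1.6.
rolled oats: 2.5 oz × 8/5 × 28.35 g/oz ≈ 113 g
pumpkin purée: 8 oz × 8/5 × 28.35 g/oz ≈ 363 g
dried cranberries: 2 oz × 8/5 × 28.35 g/oz ≈ 91 g

rolled oats: 113 g; pumpkin purée: 363 g; dried cranberries: 91 g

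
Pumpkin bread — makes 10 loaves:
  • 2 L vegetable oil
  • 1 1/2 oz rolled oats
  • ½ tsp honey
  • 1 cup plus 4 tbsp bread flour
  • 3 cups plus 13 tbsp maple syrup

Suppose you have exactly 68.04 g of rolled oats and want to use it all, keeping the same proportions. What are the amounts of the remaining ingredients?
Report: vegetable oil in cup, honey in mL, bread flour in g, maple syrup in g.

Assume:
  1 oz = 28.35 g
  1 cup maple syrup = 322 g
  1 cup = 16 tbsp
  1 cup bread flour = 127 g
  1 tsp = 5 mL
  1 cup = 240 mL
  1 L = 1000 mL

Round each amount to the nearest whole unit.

vegetable oil: 13 cup; honey: 4 mL; bread flour: 254 g; maple syrup: 1964 g

The original recipe has 42.525 g of rolled oats, so the scaling factor is 68.04 ÷ 42.525 = 8/5 = 1.6.
vegetable oil: 2 L × 8/5 × 1000 mL/L ÷ 240 mL/cup ≈ 13 cup
honey: 0.5 tsp × 8/5 × 5 mL/tsp = 4 mL
bread flour: (1 cup + 4 tbsp = 1.25 cup) × 8/5 × 127 g/cup = 254 g
maple syrup: (3 cup + 13 tbsp = 3.8125 cup) × 8/5 × 322 g/cup ≈ 1964 g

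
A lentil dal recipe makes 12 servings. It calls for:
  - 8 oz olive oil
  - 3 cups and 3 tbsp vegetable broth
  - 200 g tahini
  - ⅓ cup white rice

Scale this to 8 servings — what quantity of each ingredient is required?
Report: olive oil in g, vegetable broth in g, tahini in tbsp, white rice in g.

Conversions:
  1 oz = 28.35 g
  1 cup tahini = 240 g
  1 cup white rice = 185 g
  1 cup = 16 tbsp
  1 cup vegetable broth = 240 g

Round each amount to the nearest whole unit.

olive oil: 151 g; vegetable broth: 510 g; tahini: 9 tbsp; white rice: 41 g

Scaling factor: 8/12 = 2/3.
olive oil: 8 oz × 2/3 × 28.35 g/oz ≈ 151 g
vegetable broth: (3 cup + 3 tbsp = 3.1875 cup) × 2/3 × 240 g/cup = 510 g
tahini: 200 g × 2/3 ÷ 240 g/cup × 16 tbsp/cup ≈ 9 tbsp
white rice: 1/3 cup × 2/3 × 185 g/cup ≈ 41 g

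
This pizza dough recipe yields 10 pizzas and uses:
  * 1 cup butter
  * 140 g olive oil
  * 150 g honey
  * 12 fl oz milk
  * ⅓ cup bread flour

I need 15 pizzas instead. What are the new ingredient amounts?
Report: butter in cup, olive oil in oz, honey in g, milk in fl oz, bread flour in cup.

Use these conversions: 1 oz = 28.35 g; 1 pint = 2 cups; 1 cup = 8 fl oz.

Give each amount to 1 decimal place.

butter: 1.5 cup; olive oil: 7.4 oz; honey: 225.0 g; milk: 18.0 fl oz; bread flour: 0.5 cup

Scaling factor: 15/10 = 3/2 = 1.5.
butter: 1 cup × 3/2 = 1.5 cup
olive oil: 140 g × 3/2 ÷ 28.35 g/oz ≈ 7.4 oz
honey: 150 g × 3/2 = 225.0 g
milk: 12 fl oz × 3/2 = 18.0 fl oz
bread flour: 1/3 cup × 3/2 = 0.5 cup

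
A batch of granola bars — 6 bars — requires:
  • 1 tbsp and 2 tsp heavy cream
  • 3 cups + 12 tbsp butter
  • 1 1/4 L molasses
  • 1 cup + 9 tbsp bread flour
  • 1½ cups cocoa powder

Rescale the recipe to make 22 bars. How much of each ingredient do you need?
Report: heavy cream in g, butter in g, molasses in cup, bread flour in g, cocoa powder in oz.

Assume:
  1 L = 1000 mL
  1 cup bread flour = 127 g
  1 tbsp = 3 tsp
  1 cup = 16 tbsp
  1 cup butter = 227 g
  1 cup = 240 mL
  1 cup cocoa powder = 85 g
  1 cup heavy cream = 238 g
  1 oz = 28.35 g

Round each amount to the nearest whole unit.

heavy cream: 91 g; butter: 3121 g; molasses: 19 cup; bread flour: 728 g; cocoa powder: 16 oz

Scaling factor: 22/6 = 11/3.
heavy cream: (1 tbsp + 2 tsp = 5/3 tbsp) × 11/3 ÷ 16 tbsp/cup × 238 g/cup ≈ 91 g
butter: (3 cup + 12 tbsp = 3.75 cup) × 11/3 × 227 g/cup ≈ 3121 g
molasses: 1.25 L × 11/3 × 1000 mL/L ÷ 240 mL/cup ≈ 19 cup
bread flour: (1 cup + 9 tbsp = 1.5625 cup) × 11/3 × 127 g/cup ≈ 728 g
cocoa powder: 1.5 cup × 11/3 × 85 g/cup ÷ 28.35 g/oz ≈ 16 oz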